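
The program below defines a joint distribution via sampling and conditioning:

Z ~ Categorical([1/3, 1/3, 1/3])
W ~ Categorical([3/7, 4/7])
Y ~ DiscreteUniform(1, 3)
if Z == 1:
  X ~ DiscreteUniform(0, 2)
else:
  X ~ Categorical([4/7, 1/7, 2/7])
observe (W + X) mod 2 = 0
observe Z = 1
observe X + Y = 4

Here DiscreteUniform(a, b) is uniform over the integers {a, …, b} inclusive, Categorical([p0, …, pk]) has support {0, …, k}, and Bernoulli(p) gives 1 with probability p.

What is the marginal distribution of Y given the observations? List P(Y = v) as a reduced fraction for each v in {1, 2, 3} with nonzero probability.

P(Y=2) = 3/7, P(Y=3) = 4/7

Enumerate traces; 2 have nonzero weight after conditioning:
  (Z=1, W=0, Y=2, X=2) weight 1/63
  (Z=1, W=1, Y=3, X=1) weight 4/189
Group by Y:
  weight(Y=2) = 1/63
  weight(Y=3) = 4/189
Total weight = 1/63 + 4/189 = 1/27
P(Y=2 | obs) = 1/63 / 1/27 = 3/7
P(Y=3 | obs) = 4/189 / 1/27 = 4/7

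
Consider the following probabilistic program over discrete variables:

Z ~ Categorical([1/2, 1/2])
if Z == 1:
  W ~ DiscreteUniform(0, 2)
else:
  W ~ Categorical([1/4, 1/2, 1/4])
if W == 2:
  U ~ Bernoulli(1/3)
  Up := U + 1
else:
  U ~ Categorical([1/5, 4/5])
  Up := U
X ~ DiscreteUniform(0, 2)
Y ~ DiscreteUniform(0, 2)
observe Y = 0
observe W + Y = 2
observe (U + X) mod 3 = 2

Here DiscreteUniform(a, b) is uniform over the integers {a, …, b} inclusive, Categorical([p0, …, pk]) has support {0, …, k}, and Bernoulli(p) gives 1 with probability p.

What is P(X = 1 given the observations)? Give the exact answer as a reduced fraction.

Enumerate traces; 4 have nonzero weight after conditioning:
  (Z=0, W=2, U=0, X=2, Y=0) weight 1/108
  (Z=0, W=2, U=1, X=1, Y=0) weight 1/216
  (Z=1, W=2, U=0, X=2, Y=0) weight 1/81
  (Z=1, W=2, U=1, X=1, Y=0) weight 1/162
Group by X:
  weight(X=1) = 7/648
  weight(X=2) = 7/324
Total weight = 7/648 + 7/324 = 7/216
P(X=1 | obs) = 7/648 / 7/216 = 1/3
P(X=2 | obs) = 7/324 / 7/216 = 2/3

P(X = 1 | obs) = 1/3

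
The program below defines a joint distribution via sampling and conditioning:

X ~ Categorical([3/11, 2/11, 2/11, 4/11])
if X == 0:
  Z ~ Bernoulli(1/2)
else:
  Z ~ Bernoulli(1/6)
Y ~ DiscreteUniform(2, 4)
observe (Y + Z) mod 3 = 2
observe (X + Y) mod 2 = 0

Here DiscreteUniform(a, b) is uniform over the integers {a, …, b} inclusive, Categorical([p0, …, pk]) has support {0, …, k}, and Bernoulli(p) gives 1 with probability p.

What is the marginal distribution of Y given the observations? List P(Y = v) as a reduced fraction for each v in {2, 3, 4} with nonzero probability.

Enumerate traces; 4 have nonzero weight after conditioning:
  (X=0, Z=0, Y=2) weight 1/22
  (X=0, Z=1, Y=4) weight 1/22
  (X=2, Z=0, Y=2) weight 5/99
  (X=2, Z=1, Y=4) weight 1/99
Group by Y:
  weight(Y=2) = 19/198
  weight(Y=4) = 1/18
Total weight = 19/198 + 1/18 = 5/33
P(Y=2 | obs) = 19/198 / 5/33 = 19/30
P(Y=4 | obs) = 1/18 / 5/33 = 11/30

P(Y=2) = 19/30, P(Y=4) = 11/30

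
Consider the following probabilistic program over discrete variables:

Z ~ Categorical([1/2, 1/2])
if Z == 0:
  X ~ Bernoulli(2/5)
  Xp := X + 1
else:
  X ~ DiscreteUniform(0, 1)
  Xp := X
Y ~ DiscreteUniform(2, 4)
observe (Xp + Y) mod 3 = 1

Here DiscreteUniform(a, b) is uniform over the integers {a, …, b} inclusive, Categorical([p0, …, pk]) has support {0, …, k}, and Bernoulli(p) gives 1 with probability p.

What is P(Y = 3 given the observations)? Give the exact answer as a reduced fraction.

Enumerate traces; 4 have nonzero weight after conditioning:
  (Z=0, X=0, Y=3) weight 1/10
  (Z=0, X=1, Y=2) weight 1/15
  (Z=1, X=0, Y=4) weight 1/12
  (Z=1, X=1, Y=3) weight 1/12
Group by Y:
  weight(Y=2) = 1/15
  weight(Y=3) = 11/60
  weight(Y=4) = 1/12
Total weight = 1/15 + 11/60 + 1/12 = 1/3
P(Y=2 | obs) = 1/15 / 1/3 = 1/5
P(Y=3 | obs) = 11/60 / 1/3 = 11/20
P(Y=4 | obs) = 1/12 / 1/3 = 1/4

P(Y = 3 | obs) = 11/20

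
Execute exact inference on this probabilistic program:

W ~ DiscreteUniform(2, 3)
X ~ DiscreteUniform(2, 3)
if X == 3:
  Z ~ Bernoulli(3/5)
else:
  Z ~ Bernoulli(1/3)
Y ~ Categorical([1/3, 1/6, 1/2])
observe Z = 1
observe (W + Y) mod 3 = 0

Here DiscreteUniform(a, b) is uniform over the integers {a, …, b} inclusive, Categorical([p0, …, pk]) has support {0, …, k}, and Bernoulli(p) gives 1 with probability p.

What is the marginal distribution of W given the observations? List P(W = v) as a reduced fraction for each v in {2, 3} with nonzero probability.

Enumerate traces; 4 have nonzero weight after conditioning:
  (W=2, X=2, Z=1, Y=1) weight 1/72
  (W=2, X=3, Z=1, Y=1) weight 1/40
  (W=3, X=2, Z=1, Y=0) weight 1/36
  (W=3, X=3, Z=1, Y=0) weight 1/20
Group by W:
  weight(W=2) = 7/180
  weight(W=3) = 7/90
Total weight = 7/180 + 7/90 = 7/60
P(W=2 | obs) = 7/180 / 7/60 = 1/3
P(W=3 | obs) = 7/90 / 7/60 = 2/3

P(W=2) = 1/3, P(W=3) = 2/3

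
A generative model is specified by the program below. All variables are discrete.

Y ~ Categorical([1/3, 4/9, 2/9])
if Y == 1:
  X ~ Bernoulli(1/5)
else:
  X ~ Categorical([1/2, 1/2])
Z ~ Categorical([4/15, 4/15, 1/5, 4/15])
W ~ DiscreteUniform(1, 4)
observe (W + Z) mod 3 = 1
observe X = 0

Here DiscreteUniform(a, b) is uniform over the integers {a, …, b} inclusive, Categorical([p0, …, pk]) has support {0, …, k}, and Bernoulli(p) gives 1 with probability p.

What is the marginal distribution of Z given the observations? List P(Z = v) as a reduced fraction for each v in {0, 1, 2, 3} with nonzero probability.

P(Z=0) = 8/23, P(Z=1) = 4/23, P(Z=2) = 3/23, P(Z=3) = 8/23

Enumerate traces; 18 have nonzero weight after conditioning:
  (Y=0, X=0, Z=0, W=1) weight 1/90
  (Y=0, X=0, Z=0, W=4) weight 1/90
  (Y=0, X=0, Z=1, W=3) weight 1/90
  (Y=0, X=0, Z=2, W=2) weight 1/120
  (Y=0, X=0, Z=3, W=1) weight 1/90
  (Y=0, X=0, Z=3, W=4) weight 1/90
  (Y=1, X=0, Z=0, W=1) weight 16/675
  (Y=1, X=0, Z=0, W=4) weight 16/675
  … 10 more
Group by Z:
  weight(Z=0) = 19/225
  weight(Z=1) = 19/450
  weight(Z=2) = 19/600
  weight(Z=3) = 19/225
Total weight = 19/225 + 19/450 + 19/600 + 19/225 = 437/1800
P(Z=0 | obs) = 19/225 / 437/1800 = 8/23
P(Z=1 | obs) = 19/450 / 437/1800 = 4/23
P(Z=2 | obs) = 19/600 / 437/1800 = 3/23
P(Z=3 | obs) = 19/225 / 437/1800 = 8/23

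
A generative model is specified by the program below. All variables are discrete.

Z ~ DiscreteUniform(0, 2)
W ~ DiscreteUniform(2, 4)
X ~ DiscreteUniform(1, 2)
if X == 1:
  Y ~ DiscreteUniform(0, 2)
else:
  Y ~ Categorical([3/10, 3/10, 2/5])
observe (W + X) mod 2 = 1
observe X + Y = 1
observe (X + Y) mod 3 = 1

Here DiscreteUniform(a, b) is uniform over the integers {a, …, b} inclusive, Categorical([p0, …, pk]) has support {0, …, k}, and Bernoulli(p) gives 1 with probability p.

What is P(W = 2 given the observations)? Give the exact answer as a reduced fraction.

Enumerate traces; 6 have nonzero weight after conditioning:
  (Z=0, W=2, X=1, Y=0) weight 1/54
  (Z=0, W=4, X=1, Y=0) weight 1/54
  (Z=1, W=2, X=1, Y=0) weight 1/54
  (Z=1, W=4, X=1, Y=0) weight 1/54
  (Z=2, W=2, X=1, Y=0) weight 1/54
  (Z=2, W=4, X=1, Y=0) weight 1/54
Group by W:
  weight(W=2) = 1/18
  weight(W=4) = 1/18
Total weight = 1/18 + 1/18 = 1/9
P(W=2 | obs) = 1/18 / 1/9 = 1/2
P(W=4 | obs) = 1/18 / 1/9 = 1/2

P(W = 2 | obs) = 1/2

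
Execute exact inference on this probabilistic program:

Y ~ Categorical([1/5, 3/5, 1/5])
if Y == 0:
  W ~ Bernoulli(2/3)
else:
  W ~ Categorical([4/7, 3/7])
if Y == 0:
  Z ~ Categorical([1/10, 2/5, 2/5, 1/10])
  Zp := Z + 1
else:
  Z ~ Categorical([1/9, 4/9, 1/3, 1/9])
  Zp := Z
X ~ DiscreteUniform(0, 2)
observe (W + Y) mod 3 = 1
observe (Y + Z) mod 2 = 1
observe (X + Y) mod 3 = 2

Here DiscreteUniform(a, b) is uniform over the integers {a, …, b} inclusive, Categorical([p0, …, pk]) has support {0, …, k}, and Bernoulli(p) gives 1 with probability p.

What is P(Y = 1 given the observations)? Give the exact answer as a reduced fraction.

P(Y = 1 | obs) = 16/23

Enumerate traces; 4 have nonzero weight after conditioning:
  (Y=0, W=1, Z=1, X=2) weight 4/225
  (Y=0, W=1, Z=3, X=2) weight 1/225
  (Y=1, W=0, Z=0, X=1) weight 4/315
  (Y=1, W=0, Z=2, X=1) weight 4/105
Group by Y:
  weight(Y=0) = 1/45
  weight(Y=1) = 16/315
Total weight = 1/45 + 16/315 = 23/315
P(Y=0 | obs) = 1/45 / 23/315 = 7/23
P(Y=1 | obs) = 16/315 / 23/315 = 16/23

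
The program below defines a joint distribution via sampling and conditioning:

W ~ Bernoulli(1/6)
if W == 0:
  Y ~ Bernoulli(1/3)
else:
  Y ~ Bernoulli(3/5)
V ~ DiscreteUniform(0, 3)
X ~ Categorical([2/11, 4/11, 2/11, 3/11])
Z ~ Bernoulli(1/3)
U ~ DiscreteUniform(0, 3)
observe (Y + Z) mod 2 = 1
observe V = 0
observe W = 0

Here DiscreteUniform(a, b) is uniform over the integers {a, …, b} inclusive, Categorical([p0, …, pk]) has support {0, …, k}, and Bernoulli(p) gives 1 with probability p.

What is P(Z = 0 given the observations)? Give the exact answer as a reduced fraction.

P(Z = 0 | obs) = 1/2

Enumerate traces; 32 have nonzero weight after conditioning:
  (W=0, Y=0, V=0, X=0, Z=1, U=0) weight 5/2376
  (W=0, Y=0, V=0, X=0, Z=1, U=1) weight 5/2376
  (W=0, Y=0, V=0, X=0, Z=1, U=2) weight 5/2376
  (W=0, Y=0, V=0, X=0, Z=1, U=3) weight 5/2376
  (W=0, Y=0, V=0, X=1, Z=1, U=0) weight 5/1188
  (W=0, Y=0, V=0, X=1, Z=1, U=1) weight 5/1188
  (W=0, Y=0, V=0, X=1, Z=1, U=2) weight 5/1188
  (W=0, Y=0, V=0, X=1, Z=1, U=3) weight 5/1188
  (W=0, Y=1, V=0, X=0, Z=0, U=0) weight 5/2376
  … 23 more
Group by Z:
  weight(Z=0) = 5/108
  weight(Z=1) = 5/108
Total weight = 5/108 + 5/108 = 5/54
P(Z=0 | obs) = 5/108 / 5/54 = 1/2
P(Z=1 | obs) = 5/108 / 5/54 = 1/2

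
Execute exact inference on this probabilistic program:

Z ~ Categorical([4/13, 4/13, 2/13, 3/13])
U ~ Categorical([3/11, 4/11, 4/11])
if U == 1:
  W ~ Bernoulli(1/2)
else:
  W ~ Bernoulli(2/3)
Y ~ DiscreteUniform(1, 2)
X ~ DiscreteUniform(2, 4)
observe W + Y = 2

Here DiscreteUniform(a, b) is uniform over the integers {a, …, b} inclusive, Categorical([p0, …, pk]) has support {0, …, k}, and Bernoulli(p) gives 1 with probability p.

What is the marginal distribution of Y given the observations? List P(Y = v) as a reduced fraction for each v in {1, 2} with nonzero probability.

P(Y=1) = 20/33, P(Y=2) = 13/33

Enumerate traces; 72 have nonzero weight after conditioning:
  (Z=0, U=0, W=0, Y=2, X=2) weight 2/429
  (Z=0, U=0, W=0, Y=2, X=3) weight 2/429
  (Z=0, U=0, W=0, Y=2, X=4) weight 2/429
  (Z=0, U=0, W=1, Y=1, X=2) weight 4/429
  (Z=0, U=0, W=1, Y=1, X=3) weight 4/429
  (Z=0, U=0, W=1, Y=1, X=4) weight 4/429
  (Z=0, U=1, W=0, Y=2, X=2) weight 4/429
  (Z=0, U=1, W=0, Y=2, X=3) weight 4/429
  … 64 more
Group by Y:
  weight(Y=1) = 10/33
  weight(Y=2) = 13/66
Total weight = 10/33 + 13/66 = 1/2
P(Y=1 | obs) = 10/33 / 1/2 = 20/33
P(Y=2 | obs) = 13/66 / 1/2 = 13/33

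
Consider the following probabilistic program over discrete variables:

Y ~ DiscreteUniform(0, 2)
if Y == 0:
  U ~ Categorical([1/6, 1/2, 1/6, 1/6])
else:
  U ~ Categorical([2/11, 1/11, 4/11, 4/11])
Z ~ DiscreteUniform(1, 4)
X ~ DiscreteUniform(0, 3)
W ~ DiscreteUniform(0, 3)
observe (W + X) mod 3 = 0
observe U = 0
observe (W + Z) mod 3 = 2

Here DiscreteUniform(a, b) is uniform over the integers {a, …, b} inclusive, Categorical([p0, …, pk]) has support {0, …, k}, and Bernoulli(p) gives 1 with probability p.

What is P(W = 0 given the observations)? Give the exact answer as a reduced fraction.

P(W = 0 | obs) = 2/7

Enumerate traces; 21 have nonzero weight after conditioning:
  (Y=0, U=0, Z=1, X=2, W=1) weight 1/1152
  (Y=0, U=0, Z=2, X=0, W=0) weight 1/1152
  (Y=0, U=0, Z=2, X=0, W=3) weight 1/1152
  (Y=0, U=0, Z=2, X=3, W=0) weight 1/1152
  (Y=0, U=0, Z=2, X=3, W=3) weight 1/1152
  (Y=0, U=0, Z=3, X=1, W=2) weight 1/1152
  (Y=0, U=0, Z=4, X=2, W=1) weight 1/1152
  (Y=1, U=0, Z=1, X=2, W=1) weight 1/1056
  … 13 more
Group by W:
  weight(W=0) = 35/6336
  weight(W=1) = 35/6336
  weight(W=2) = 35/12672
  weight(W=3) = 35/6336
Total weight = 35/6336 + 35/6336 + 35/12672 + 35/6336 = 245/12672
P(W=0 | obs) = 35/6336 / 245/12672 = 2/7
P(W=1 | obs) = 35/6336 / 245/12672 = 2/7
P(W=2 | obs) = 35/12672 / 245/12672 = 1/7
P(W=3 | obs) = 35/6336 / 245/12672 = 2/7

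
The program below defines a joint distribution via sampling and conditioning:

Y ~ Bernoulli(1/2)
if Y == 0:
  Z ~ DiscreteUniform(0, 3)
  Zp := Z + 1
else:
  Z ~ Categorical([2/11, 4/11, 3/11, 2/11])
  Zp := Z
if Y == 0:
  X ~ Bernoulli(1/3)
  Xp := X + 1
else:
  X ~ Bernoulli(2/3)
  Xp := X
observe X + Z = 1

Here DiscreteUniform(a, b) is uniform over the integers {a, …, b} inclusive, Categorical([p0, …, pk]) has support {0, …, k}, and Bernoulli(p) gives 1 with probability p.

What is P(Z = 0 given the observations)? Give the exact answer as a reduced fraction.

P(Z = 0 | obs) = 27/65

Enumerate traces; 4 have nonzero weight after conditioning:
  (Y=0, Z=0, X=1) weight 1/24
  (Y=0, Z=1, X=0) weight 1/12
  (Y=1, Z=0, X=1) weight 2/33
  (Y=1, Z=1, X=0) weight 2/33
Group by Z:
  weight(Z=0) = 9/88
  weight(Z=1) = 19/132
Total weight = 9/88 + 19/132 = 65/264
P(Z=0 | obs) = 9/88 / 65/264 = 27/65
P(Z=1 | obs) = 19/132 / 65/264 = 38/65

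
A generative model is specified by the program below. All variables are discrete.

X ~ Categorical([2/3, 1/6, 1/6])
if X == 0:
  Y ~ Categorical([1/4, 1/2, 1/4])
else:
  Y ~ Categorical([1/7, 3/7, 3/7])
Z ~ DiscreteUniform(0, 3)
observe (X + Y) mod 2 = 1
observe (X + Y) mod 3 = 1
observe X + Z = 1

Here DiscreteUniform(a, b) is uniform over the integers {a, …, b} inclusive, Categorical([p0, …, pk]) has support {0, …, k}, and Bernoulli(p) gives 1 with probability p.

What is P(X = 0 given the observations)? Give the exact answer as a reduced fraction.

P(X = 0 | obs) = 14/15

Enumerate traces; 2 have nonzero weight after conditioning:
  (X=0, Y=1, Z=1) weight 1/12
  (X=1, Y=0, Z=0) weight 1/168
Group by X:
  weight(X=0) = 1/12
  weight(X=1) = 1/168
Total weight = 1/12 + 1/168 = 5/56
P(X=0 | obs) = 1/12 / 5/56 = 14/15
P(X=1 | obs) = 1/168 / 5/56 = 1/15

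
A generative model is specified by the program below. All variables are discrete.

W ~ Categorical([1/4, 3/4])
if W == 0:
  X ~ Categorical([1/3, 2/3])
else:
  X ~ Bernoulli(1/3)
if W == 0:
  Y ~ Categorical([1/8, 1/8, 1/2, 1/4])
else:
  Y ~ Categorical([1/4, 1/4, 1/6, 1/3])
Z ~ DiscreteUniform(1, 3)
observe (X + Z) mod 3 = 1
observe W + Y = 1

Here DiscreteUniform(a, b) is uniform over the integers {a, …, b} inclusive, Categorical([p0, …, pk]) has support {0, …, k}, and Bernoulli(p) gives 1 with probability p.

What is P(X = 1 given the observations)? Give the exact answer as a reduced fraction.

Enumerate traces; 4 have nonzero weight after conditioning:
  (W=0, X=0, Y=1, Z=1) weight 1/288
  (W=0, X=1, Y=1, Z=3) weight 1/144
  (W=1, X=0, Y=0, Z=1) weight 1/24
  (W=1, X=1, Y=0, Z=3) weight 1/48
Group by X:
  weight(X=0) = 13/288
  weight(X=1) = 1/36
Total weight = 13/288 + 1/36 = 7/96
P(X=0 | obs) = 13/288 / 7/96 = 13/21
P(X=1 | obs) = 1/36 / 7/96 = 8/21

P(X = 1 | obs) = 8/21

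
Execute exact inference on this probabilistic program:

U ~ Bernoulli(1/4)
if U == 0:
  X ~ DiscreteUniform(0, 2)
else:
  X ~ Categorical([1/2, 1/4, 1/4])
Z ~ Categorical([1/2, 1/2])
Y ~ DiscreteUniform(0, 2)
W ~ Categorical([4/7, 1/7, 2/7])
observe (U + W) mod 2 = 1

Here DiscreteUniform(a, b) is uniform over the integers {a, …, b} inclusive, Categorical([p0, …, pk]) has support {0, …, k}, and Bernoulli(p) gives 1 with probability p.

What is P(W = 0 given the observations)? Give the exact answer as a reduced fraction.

Enumerate traces; 54 have nonzero weight after conditioning:
  (U=0, X=0, Z=0, Y=0, W=1) weight 1/168
  (U=0, X=0, Z=0, Y=1, W=1) weight 1/168
  (U=0, X=0, Z=0, Y=2, W=1) weight 1/168
  (U=0, X=0, Z=1, Y=0, W=1) weight 1/168
  (U=0, X=0, Z=1, Y=1, W=1) weight 1/168
  (U=0, X=0, Z=1, Y=2, W=1) weight 1/168
  (U=0, X=1, Z=0, Y=0, W=1) weight 1/168
  (U=0, X=1, Z=0, Y=1, W=1) weight 1/168
  (U=1, X=0, Z=0, Y=0, W=0) weight 1/84
  (U=1, X=0, Z=0, Y=0, W=2) weight 1/168
  … 44 more
Group by W:
  weight(W=0) = 1/7
  weight(W=1) = 3/28
  weight(W=2) = 1/14
Total weight = 1/7 + 3/28 + 1/14 = 9/28
P(W=0 | obs) = 1/7 / 9/28 = 4/9
P(W=1 | obs) = 3/28 / 9/28 = 1/3
P(W=2 | obs) = 1/14 / 9/28 = 2/9

P(W = 0 | obs) = 4/9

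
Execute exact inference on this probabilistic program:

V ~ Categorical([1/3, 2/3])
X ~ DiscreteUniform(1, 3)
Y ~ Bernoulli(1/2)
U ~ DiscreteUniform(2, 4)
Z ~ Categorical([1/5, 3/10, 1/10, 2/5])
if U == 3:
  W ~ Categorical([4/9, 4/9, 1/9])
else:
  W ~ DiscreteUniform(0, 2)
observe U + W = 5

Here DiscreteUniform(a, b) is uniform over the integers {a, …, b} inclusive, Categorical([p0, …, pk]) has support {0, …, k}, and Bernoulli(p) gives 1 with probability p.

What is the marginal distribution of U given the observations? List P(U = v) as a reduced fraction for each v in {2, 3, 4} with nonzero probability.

Enumerate traces; 96 have nonzero weight after conditioning:
  (V=0, X=1, Y=0, U=3, Z=0, W=2) weight 1/2430
  (V=0, X=1, Y=0, U=3, Z=1, W=2) weight 1/1620
  (V=0, X=1, Y=0, U=3, Z=2, W=2) weight 1/4860
  (V=0, X=1, Y=0, U=3, Z=3, W=2) weight 1/1215
  (V=0, X=1, Y=0, U=4, Z=0, W=1) weight 1/810
  (V=0, X=1, Y=0, U=4, Z=1, W=1) weight 1/540
  (V=0, X=1, Y=0, U=4, Z=2, W=1) weight 1/1620
  (V=0, X=1, Y=0, U=4, Z=3, W=1) weight 1/405
  … 88 more
Group by U:
  weight(U=3) = 1/27
  weight(U=4) = 1/9
Total weight = 1/27 + 1/9 = 4/27
P(U=3 | obs) = 1/27 / 4/27 = 1/4
P(U=4 | obs) = 1/9 / 4/27 = 3/4

P(U=3) = 1/4, P(U=4) = 3/4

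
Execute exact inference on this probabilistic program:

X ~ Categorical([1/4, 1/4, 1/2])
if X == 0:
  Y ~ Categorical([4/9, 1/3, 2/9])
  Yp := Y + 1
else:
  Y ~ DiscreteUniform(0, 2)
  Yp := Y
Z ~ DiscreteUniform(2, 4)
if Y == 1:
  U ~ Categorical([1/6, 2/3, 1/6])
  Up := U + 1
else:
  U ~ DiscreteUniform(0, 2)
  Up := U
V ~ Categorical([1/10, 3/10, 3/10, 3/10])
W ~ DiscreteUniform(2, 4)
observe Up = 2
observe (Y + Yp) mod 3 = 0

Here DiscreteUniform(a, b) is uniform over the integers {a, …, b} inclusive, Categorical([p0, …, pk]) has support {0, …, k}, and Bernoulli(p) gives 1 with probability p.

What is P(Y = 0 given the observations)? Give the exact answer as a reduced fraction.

Enumerate traces; 108 have nonzero weight after conditioning:
  (X=0, Y=1, Z=2, U=1, V=0, W=2) weight 1/1620
  (X=0, Y=1, Z=2, U=1, V=0, W=3) weight 1/1620
  (X=0, Y=1, Z=2, U=1, V=0, W=4) weight 1/1620
  (X=0, Y=1, Z=2, U=1, V=1, W=2) weight 1/540
  (X=0, Y=1, Z=2, U=1, V=1, W=3) weight 1/540
  (X=0, Y=1, Z=2, U=1, V=1, W=4) weight 1/540
  (X=0, Y=1, Z=2, U=1, V=2, W=2) weight 1/540
  (X=0, Y=1, Z=2, U=1, V=2, W=3) weight 1/540
  (X=1, Y=0, Z=2, U=2, V=0, W=2) weight 1/3240
  … 99 more
Group by Y:
  weight(Y=0) = 1/12
  weight(Y=1) = 1/18
Total weight = 1/12 + 1/18 = 5/36
P(Y=0 | obs) = 1/12 / 5/36 = 3/5
P(Y=1 | obs) = 1/18 / 5/36 = 2/5

P(Y = 0 | obs) = 3/5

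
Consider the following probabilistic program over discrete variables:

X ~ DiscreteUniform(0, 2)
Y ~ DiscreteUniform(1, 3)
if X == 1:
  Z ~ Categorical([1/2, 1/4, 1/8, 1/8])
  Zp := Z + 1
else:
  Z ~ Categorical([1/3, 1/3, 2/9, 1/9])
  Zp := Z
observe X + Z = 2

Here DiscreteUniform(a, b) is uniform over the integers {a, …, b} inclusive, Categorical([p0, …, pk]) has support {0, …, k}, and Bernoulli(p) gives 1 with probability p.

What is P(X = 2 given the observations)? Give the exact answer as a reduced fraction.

P(X = 2 | obs) = 12/29

Enumerate traces; 9 have nonzero weight after conditioning:
  (X=0, Y=1, Z=2) weight 2/81
  (X=0, Y=2, Z=2) weight 2/81
  (X=0, Y=3, Z=2) weight 2/81
  (X=1, Y=1, Z=1) weight 1/36
  (X=1, Y=2, Z=1) weight 1/36
  (X=1, Y=3, Z=1) weight 1/36
  (X=2, Y=1, Z=0) weight 1/27
  (X=2, Y=2, Z=0) weight 1/27
  … 1 more
Group by X:
  weight(X=0) = 2/27
  weight(X=1) = 1/12
  weight(X=2) = 1/9
Total weight = 2/27 + 1/12 + 1/9 = 29/108
P(X=0 | obs) = 2/27 / 29/108 = 8/29
P(X=1 | obs) = 1/12 / 29/108 = 9/29
P(X=2 | obs) = 1/9 / 29/108 = 12/29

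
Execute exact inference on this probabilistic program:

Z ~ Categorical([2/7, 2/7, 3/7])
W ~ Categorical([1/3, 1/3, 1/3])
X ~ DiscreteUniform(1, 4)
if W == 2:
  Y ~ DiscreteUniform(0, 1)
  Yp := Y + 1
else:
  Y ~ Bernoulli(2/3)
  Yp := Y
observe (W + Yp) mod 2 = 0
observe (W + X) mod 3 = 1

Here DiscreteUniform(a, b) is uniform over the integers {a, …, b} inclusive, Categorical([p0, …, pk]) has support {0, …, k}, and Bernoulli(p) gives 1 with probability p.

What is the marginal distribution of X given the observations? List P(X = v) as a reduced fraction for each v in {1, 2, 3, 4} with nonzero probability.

P(X=1) = 2/11, P(X=2) = 3/11, P(X=3) = 4/11, P(X=4) = 2/11

Enumerate traces; 12 have nonzero weight after conditioning:
  (Z=0, W=0, X=1, Y=0) weight 1/126
  (Z=0, W=0, X=4, Y=0) weight 1/126
  (Z=0, W=1, X=3, Y=1) weight 1/63
  (Z=0, W=2, X=2, Y=1) weight 1/84
  (Z=1, W=0, X=1, Y=0) weight 1/126
  (Z=1, W=0, X=4, Y=0) weight 1/126
  (Z=1, W=1, X=3, Y=1) weight 1/63
  (Z=1, W=2, X=2, Y=1) weight 1/84
  … 4 more
Group by X:
  weight(X=1) = 1/36
  weight(X=2) = 1/24
  weight(X=3) = 1/18
  weight(X=4) = 1/36
Total weight = 1/36 + 1/24 + 1/18 + 1/36 = 11/72
P(X=1 | obs) = 1/36 / 11/72 = 2/11
P(X=2 | obs) = 1/24 / 11/72 = 3/11
P(X=3 | obs) = 1/18 / 11/72 = 4/11
P(X=4 | obs) = 1/36 / 11/72 = 2/11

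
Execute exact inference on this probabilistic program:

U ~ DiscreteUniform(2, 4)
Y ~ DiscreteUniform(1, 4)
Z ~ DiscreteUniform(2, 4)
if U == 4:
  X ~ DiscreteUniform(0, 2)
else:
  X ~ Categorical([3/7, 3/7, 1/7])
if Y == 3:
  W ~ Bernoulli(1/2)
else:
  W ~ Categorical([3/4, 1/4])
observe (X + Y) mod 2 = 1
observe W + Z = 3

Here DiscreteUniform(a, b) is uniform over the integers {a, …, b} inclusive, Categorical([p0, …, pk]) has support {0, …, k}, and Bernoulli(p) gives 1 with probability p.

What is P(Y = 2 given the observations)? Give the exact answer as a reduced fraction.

P(Y = 2 | obs) = 25/126

Enumerate traces; 36 have nonzero weight after conditioning:
  (U=2, Y=1, Z=2, X=0, W=1) weight 1/336
  (U=2, Y=1, Z=2, X=2, W=1) weight 1/1008
  (U=2, Y=1, Z=3, X=0, W=0) weight 1/112
  (U=2, Y=1, Z=3, X=2, W=0) weight 1/336
  (U=2, Y=2, Z=2, X=1, W=1) weight 1/336
  (U=2, Y=2, Z=3, X=1, W=0) weight 1/112
  (U=2, Y=3, Z=2, X=0, W=1) weight 1/168
  (U=2, Y=3, Z=2, X=2, W=1) weight 1/504
  (U=2, Y=4, Z=2, X=1, W=1) weight 1/336
  … 27 more
Group by Y:
  weight(Y=1) = 19/378
  weight(Y=2) = 25/756
  weight(Y=3) = 19/378
  weight(Y=4) = 25/756
Total weight = 19/378 + 25/756 + 19/378 + 25/756 = 1/6
P(Y=1 | obs) = 19/378 / 1/6 = 19/63
P(Y=2 | obs) = 25/756 / 1/6 = 25/126
P(Y=3 | obs) = 19/378 / 1/6 = 19/63
P(Y=4 | obs) = 25/756 / 1/6 = 25/126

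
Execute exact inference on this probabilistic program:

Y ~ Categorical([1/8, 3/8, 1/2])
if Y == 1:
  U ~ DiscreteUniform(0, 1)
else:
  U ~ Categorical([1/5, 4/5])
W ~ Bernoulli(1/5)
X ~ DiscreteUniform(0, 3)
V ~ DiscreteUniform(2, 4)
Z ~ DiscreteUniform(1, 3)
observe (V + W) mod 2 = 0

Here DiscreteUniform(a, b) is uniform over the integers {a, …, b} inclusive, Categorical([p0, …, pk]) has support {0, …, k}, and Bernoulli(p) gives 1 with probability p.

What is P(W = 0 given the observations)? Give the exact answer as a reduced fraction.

P(W = 0 | obs) = 8/9

Enumerate traces; 216 have nonzero weight after conditioning:
  (Y=0, U=0, W=0, X=0, V=2, Z=1) weight 1/1800
  (Y=0, U=0, W=0, X=0, V=2, Z=2) weight 1/1800
  (Y=0, U=0, W=0, X=0, V=2, Z=3) weight 1/1800
  (Y=0, U=0, W=0, X=0, V=4, Z=1) weight 1/1800
  (Y=0, U=0, W=0, X=0, V=4, Z=2) weight 1/1800
  (Y=0, U=0, W=0, X=0, V=4, Z=3) weight 1/1800
  (Y=0, U=0, W=0, X=1, V=2, Z=1) weight 1/1800
  (Y=0, U=0, W=0, X=1, V=2, Z=2) weight 1/1800
  (Y=0, U=0, W=1, X=0, V=3, Z=1) weight 1/7200
  … 207 more
Group by W:
  weight(W=0) = 8/15
  weight(W=1) = 1/15
Total weight = 8/15 + 1/15 = 3/5
P(W=0 | obs) = 8/15 / 3/5 = 8/9
P(W=1 | obs) = 1/15 / 3/5 = 1/9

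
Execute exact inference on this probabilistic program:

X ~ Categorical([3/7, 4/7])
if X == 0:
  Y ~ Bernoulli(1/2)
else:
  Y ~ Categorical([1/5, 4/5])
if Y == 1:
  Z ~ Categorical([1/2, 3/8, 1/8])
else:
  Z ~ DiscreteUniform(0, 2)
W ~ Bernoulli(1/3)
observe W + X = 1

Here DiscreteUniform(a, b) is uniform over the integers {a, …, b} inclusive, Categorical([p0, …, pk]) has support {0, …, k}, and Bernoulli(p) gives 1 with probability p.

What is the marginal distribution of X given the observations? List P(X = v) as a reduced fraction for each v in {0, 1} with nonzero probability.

P(X=0) = 3/11, P(X=1) = 8/11

Enumerate traces; 12 have nonzero weight after conditioning:
  (X=0, Y=0, Z=0, W=1) weight 1/42
  (X=0, Y=0, Z=1, W=1) weight 1/42
  (X=0, Y=0, Z=2, W=1) weight 1/42
  (X=0, Y=1, Z=0, W=1) weight 1/28
  (X=0, Y=1, Z=1, W=1) weight 3/112
  (X=0, Y=1, Z=2, W=1) weight 1/112
  (X=1, Y=0, Z=0, W=0) weight 8/315
  (X=1, Y=0, Z=1, W=0) weight 8/315
  … 4 more
Group by X:
  weight(X=0) = 1/7
  weight(X=1) = 8/21
Total weight = 1/7 + 8/21 = 11/21
P(X=0 | obs) = 1/7 / 11/21 = 3/11
P(X=1 | obs) = 8/21 / 11/21 = 8/11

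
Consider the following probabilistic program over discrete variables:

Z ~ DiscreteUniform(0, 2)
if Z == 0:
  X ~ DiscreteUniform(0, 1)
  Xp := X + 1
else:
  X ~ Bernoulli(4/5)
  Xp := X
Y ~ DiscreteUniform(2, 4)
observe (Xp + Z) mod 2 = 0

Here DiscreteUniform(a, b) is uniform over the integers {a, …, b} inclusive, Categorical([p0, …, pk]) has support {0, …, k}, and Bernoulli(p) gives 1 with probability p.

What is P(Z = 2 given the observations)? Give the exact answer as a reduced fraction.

P(Z = 2 | obs) = 2/15

Enumerate traces; 9 have nonzero weight after conditioning:
  (Z=0, X=1, Y=2) weight 1/18
  (Z=0, X=1, Y=3) weight 1/18
  (Z=0, X=1, Y=4) weight 1/18
  (Z=1, X=1, Y=2) weight 4/45
  (Z=1, X=1, Y=3) weight 4/45
  (Z=1, X=1, Y=4) weight 4/45
  (Z=2, X=0, Y=2) weight 1/45
  (Z=2, X=0, Y=3) weight 1/45
  … 1 more
Group by Z:
  weight(Z=0) = 1/6
  weight(Z=1) = 4/15
  weight(Z=2) = 1/15
Total weight = 1/6 + 4/15 + 1/15 = 1/2
P(Z=0 | obs) = 1/6 / 1/2 = 1/3
P(Z=1 | obs) = 4/15 / 1/2 = 8/15
P(Z=2 | obs) = 1/15 / 1/2 = 2/15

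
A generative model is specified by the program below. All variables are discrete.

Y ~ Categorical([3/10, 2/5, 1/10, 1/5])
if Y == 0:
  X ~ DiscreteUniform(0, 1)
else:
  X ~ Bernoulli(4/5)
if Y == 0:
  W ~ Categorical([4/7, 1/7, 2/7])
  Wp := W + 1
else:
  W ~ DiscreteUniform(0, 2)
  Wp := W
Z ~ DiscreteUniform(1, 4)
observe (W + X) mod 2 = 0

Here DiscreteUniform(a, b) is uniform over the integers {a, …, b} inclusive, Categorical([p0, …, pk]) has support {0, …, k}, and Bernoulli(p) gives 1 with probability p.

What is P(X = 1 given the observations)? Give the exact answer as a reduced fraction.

Enumerate traces; 48 have nonzero weight after conditioning:
  (Y=0, X=0, W=0, Z=1) weight 3/140
  (Y=0, X=0, W=0, Z=2) weight 3/140
  (Y=0, X=0, W=0, Z=3) weight 3/140
  (Y=0, X=0, W=0, Z=4) weight 3/140
  (Y=0, X=0, W=2, Z=1) weight 3/280
  (Y=0, X=0, W=2, Z=2) weight 3/280
  (Y=0, X=0, W=2, Z=3) weight 3/280
  (Y=0, X=0, W=2, Z=4) weight 3/280
  (Y=0, X=1, W=1, Z=1) weight 3/560
  … 39 more
Group by X:
  weight(X=0) = 233/1050
  weight(X=1) = 437/2100
Total weight = 233/1050 + 437/2100 = 43/100
P(X=0 | obs) = 233/1050 / 43/100 = 466/903
P(X=1 | obs) = 437/2100 / 43/100 = 437/903

P(X = 1 | obs) = 437/903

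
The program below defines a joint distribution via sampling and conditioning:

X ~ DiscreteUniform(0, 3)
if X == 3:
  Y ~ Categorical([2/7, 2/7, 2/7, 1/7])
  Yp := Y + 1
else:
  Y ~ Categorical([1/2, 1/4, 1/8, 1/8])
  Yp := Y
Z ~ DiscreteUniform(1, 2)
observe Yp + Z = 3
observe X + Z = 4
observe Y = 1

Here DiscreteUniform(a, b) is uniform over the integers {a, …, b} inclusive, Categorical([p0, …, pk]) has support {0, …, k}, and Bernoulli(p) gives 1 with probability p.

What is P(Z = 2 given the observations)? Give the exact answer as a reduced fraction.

Enumerate traces; 2 have nonzero weight after conditioning:
  (X=2, Y=1, Z=2) weight 1/32
  (X=3, Y=1, Z=1) weight 1/28
Group by Z:
  weight(Z=1) = 1/28
  weight(Z=2) = 1/32
Total weight = 1/28 + 1/32 = 15/224
P(Z=1 | obs) = 1/28 / 15/224 = 8/15
P(Z=2 | obs) = 1/32 / 15/224 = 7/15

P(Z = 2 | obs) = 7/15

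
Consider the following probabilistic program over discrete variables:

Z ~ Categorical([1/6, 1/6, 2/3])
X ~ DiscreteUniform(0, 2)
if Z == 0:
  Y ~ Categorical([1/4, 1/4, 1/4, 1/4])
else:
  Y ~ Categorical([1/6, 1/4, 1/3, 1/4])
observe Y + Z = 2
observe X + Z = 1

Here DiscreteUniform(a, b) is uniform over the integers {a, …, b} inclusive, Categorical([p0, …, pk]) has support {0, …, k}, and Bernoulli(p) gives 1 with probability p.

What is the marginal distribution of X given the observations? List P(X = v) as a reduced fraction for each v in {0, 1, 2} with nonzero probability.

P(X=0) = 1/2, P(X=1) = 1/2

Enumerate traces; 2 have nonzero weight after conditioning:
  (Z=0, X=1, Y=2) weight 1/72
  (Z=1, X=0, Y=1) weight 1/72
Group by X:
  weight(X=0) = 1/72
  weight(X=1) = 1/72
Total weight = 1/72 + 1/72 = 1/36
P(X=0 | obs) = 1/72 / 1/36 = 1/2
P(X=1 | obs) = 1/72 / 1/36 = 1/2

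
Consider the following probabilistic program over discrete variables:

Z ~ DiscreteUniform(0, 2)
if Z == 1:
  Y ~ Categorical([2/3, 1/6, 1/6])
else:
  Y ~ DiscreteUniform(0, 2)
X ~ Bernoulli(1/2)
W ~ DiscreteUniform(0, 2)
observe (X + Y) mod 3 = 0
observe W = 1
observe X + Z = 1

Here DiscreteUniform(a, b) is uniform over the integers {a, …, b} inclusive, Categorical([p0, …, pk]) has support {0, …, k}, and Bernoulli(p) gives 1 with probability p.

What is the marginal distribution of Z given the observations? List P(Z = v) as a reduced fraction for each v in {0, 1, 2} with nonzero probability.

Enumerate traces; 2 have nonzero weight after conditioning:
  (Z=0, Y=2, X=1, W=1) weight 1/54
  (Z=1, Y=0, X=0, W=1) weight 1/27
Group by Z:
  weight(Z=0) = 1/54
  weight(Z=1) = 1/27
Total weight = 1/54 + 1/27 = 1/18
P(Z=0 | obs) = 1/54 / 1/18 = 1/3
P(Z=1 | obs) = 1/27 / 1/18 = 2/3

P(Z=0) = 1/3, P(Z=1) = 2/3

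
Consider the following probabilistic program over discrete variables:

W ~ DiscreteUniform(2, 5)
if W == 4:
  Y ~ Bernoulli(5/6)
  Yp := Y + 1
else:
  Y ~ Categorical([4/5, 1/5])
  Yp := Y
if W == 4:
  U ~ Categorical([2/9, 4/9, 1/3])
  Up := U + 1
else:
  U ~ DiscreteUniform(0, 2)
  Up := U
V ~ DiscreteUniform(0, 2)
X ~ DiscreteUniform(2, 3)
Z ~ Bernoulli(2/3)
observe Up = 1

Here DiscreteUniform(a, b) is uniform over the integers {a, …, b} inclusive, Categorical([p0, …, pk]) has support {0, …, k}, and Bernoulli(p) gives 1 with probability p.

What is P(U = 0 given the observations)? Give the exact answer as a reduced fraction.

P(U = 0 | obs) = 2/11

Enumerate traces; 96 have nonzero weight after conditioning:
  (W=2, Y=0, U=1, V=0, X=2, Z=0) weight 1/270
  (W=2, Y=0, U=1, V=0, X=2, Z=1) weight 1/135
  (W=2, Y=0, U=1, V=0, X=3, Z=0) weight 1/270
  (W=2, Y=0, U=1, V=0, X=3, Z=1) weight 1/135
  (W=2, Y=0, U=1, V=1, X=2, Z=0) weight 1/270
  (W=2, Y=0, U=1, V=1, X=2, Z=1) weight 1/135
  (W=2, Y=0, U=1, V=1, X=3, Z=0) weight 1/270
  (W=2, Y=0, U=1, V=1, X=3, Z=1) weight 1/135
  (W=4, Y=0, U=0, V=0, X=2, Z=0) weight 1/1944
  … 87 more
Group by U:
  weight(U=0) = 1/18
  weight(U=1) = 1/4
Total weight = 1/18 + 1/4 = 11/36
P(U=0 | obs) = 1/18 / 11/36 = 2/11
P(U=1 | obs) = 1/4 / 11/36 = 9/11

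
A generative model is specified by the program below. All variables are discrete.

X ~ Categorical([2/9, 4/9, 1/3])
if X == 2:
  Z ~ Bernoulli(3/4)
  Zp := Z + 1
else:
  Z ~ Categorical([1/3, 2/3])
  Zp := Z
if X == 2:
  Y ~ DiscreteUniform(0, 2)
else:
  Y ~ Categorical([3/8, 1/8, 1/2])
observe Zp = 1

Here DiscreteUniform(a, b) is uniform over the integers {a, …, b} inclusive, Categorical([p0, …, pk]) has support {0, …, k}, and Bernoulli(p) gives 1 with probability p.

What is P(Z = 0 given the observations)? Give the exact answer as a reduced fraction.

Enumerate traces; 9 have nonzero weight after conditioning:
  (X=0, Z=1, Y=0) weight 1/18
  (X=0, Z=1, Y=1) weight 1/54
  (X=0, Z=1, Y=2) weight 2/27
  (X=1, Z=1, Y=0) weight 1/9
  (X=1, Z=1, Y=1) weight 1/27
  (X=1, Z=1, Y=2) weight 4/27
  (X=2, Z=0, Y=0) weight 1/36
  (X=2, Z=0, Y=1) weight 1/36
  … 1 more
Group by Z:
  weight(Z=0) = 1/12
  weight(Z=1) = 4/9
Total weight = 1/12 + 4/9 = 19/36
P(Z=0 | obs) = 1/12 / 19/36 = 3/19
P(Z=1 | obs) = 4/9 / 19/36 = 16/19

P(Z = 0 | obs) = 3/19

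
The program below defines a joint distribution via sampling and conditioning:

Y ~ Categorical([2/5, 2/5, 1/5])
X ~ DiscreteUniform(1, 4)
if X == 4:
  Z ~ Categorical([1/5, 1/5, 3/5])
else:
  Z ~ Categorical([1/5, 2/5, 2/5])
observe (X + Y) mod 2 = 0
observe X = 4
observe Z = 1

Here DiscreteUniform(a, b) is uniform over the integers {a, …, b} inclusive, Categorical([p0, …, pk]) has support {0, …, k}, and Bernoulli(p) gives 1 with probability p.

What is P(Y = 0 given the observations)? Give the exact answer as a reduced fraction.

Enumerate traces; 2 have nonzero weight after conditioning:
  (Y=0, X=4, Z=1) weight 1/50
  (Y=2, X=4, Z=1) weight 1/100
Group by Y:
  weight(Y=0) = 1/50
  weight(Y=2) = 1/100
Total weight = 1/50 + 1/100 = 3/100
P(Y=0 | obs) = 1/50 / 3/100 = 2/3
P(Y=2 | obs) = 1/100 / 3/100 = 1/3

P(Y = 0 | obs) = 2/3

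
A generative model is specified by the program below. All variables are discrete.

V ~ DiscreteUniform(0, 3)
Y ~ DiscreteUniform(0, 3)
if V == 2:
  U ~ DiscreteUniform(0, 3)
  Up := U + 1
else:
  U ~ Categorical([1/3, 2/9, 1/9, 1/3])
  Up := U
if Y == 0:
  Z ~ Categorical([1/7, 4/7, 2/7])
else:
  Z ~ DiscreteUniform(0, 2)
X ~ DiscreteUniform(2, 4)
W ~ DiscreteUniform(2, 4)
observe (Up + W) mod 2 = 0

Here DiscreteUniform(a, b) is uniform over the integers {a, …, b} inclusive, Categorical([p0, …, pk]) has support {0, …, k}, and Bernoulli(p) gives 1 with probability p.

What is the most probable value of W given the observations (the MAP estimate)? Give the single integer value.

Enumerate traces; 864 have nonzero weight after conditioning:
  (V=0, Y=0, U=0, Z=0, X=2, W=2) weight 1/3024
  (V=0, Y=0, U=0, Z=0, X=2, W=4) weight 1/3024
  (V=0, Y=0, U=0, Z=0, X=3, W=2) weight 1/3024
  (V=0, Y=0, U=0, Z=0, X=3, W=4) weight 1/3024
  (V=0, Y=0, U=0, Z=0, X=4, W=2) weight 1/3024
  (V=0, Y=0, U=0, Z=0, X=4, W=4) weight 1/3024
  (V=0, Y=0, U=0, Z=1, X=2, W=2) weight 1/756
  (V=0, Y=0, U=0, Z=1, X=2, W=4) weight 1/756
  (V=0, Y=0, U=1, Z=0, X=2, W=3) weight 1/4536
  … 855 more
Group by W:
  weight(W=2) = 11/72
  weight(W=3) = 13/72
  weight(W=4) = 11/72
Total weight = 11/72 + 13/72 + 11/72 = 35/72
P(W=2 | obs) = 11/72 / 35/72 = 11/35
P(W=3 | obs) = 13/72 / 35/72 = 13/35
P(W=4 | obs) = 11/72 / 35/72 = 11/35
argmax = 3

argmax_v P(W = v | obs) = 3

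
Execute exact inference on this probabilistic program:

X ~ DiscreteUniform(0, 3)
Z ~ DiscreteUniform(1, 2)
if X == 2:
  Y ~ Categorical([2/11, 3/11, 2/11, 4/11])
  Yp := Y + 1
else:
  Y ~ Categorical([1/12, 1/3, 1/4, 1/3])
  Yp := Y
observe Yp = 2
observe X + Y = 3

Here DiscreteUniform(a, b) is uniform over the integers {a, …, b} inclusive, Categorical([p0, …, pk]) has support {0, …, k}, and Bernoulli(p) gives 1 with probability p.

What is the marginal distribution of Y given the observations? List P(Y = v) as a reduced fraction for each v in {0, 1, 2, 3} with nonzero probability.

P(Y=1) = 12/23, P(Y=2) = 11/23

Enumerate traces; 4 have nonzero weight after conditioning:
  (X=1, Z=1, Y=2) weight 1/32
  (X=1, Z=2, Y=2) weight 1/32
  (X=2, Z=1, Y=1) weight 3/88
  (X=2, Z=2, Y=1) weight 3/88
Group by Y:
  weight(Y=1) = 3/44
  weight(Y=2) = 1/16
Total weight = 3/44 + 1/16 = 23/176
P(Y=1 | obs) = 3/44 / 23/176 = 12/23
P(Y=2 | obs) = 1/16 / 23/176 = 11/23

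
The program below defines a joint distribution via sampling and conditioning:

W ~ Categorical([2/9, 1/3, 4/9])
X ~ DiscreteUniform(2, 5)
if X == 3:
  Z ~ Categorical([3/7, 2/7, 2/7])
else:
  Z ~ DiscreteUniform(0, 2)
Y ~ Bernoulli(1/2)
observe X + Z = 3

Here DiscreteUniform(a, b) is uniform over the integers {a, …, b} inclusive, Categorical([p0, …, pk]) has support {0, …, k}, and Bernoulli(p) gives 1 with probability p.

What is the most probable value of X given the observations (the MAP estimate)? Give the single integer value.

Enumerate traces; 12 have nonzero weight after conditioning:
  (W=0, X=2, Z=1, Y=0) weight 1/108
  (W=0, X=2, Z=1, Y=1) weight 1/108
  (W=0, X=3, Z=0, Y=0) weight 1/84
  (W=0, X=3, Z=0, Y=1) weight 1/84
  (W=1, X=2, Z=1, Y=0) weight 1/72
  (W=1, X=2, Z=1, Y=1) weight 1/72
  (W=1, X=3, Z=0, Y=0) weight 1/56
  (W=1, X=3, Z=0, Y=1) weight 1/56
  … 4 more
Group by X:
  weight(X=2) = 1/12
  weight(X=3) = 3/28
Total weight = 1/12 + 3/28 = 4/21
P(X=2 | obs) = 1/12 / 4/21 = 7/16
P(X=3 | obs) = 3/28 / 4/21 = 9/16
argmax = 3

argmax_v P(X = v | obs) = 3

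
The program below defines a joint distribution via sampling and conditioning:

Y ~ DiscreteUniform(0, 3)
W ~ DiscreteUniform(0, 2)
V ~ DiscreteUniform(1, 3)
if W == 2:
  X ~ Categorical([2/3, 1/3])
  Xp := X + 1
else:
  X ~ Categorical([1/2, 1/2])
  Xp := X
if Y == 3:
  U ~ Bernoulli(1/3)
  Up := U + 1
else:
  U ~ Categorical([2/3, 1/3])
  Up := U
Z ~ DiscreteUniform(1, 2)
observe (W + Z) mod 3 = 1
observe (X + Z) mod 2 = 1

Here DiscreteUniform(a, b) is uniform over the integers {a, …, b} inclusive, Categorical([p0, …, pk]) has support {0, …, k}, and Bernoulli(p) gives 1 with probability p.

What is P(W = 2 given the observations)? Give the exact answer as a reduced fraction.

Enumerate traces; 48 have nonzero weight after conditioning:
  (Y=0, W=0, V=1, X=0, U=0, Z=1) weight 1/216
  (Y=0, W=0, V=1, X=0, U=1, Z=1) weight 1/432
  (Y=0, W=0, V=2, X=0, U=0, Z=1) weight 1/216
  (Y=0, W=0, V=2, X=0, U=1, Z=1) weight 1/432
  (Y=0, W=0, V=3, X=0, U=0, Z=1) weight 1/216
  (Y=0, W=0, V=3, X=0, U=1, Z=1) weight 1/432
  (Y=0, W=2, V=1, X=1, U=0, Z=2) weight 1/324
  (Y=0, W=2, V=1, X=1, U=1, Z=2) weight 1/648
  … 40 more
Group by W:
  weight(W=0) = 1/12
  weight(W=2) = 1/18
Total weight = 1/12 + 1/18 = 5/36
P(W=0 | obs) = 1/12 / 5/36 = 3/5
P(W=2 | obs) = 1/18 / 5/36 = 2/5

P(W = 2 | obs) = 2/5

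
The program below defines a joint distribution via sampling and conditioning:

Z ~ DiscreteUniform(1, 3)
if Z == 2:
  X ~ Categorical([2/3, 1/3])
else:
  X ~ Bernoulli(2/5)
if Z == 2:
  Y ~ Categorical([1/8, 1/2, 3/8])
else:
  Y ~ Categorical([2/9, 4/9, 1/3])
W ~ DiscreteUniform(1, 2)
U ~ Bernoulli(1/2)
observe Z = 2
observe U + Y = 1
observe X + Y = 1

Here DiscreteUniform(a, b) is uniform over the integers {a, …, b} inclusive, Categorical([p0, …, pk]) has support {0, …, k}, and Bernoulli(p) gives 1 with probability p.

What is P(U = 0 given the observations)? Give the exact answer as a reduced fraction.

Enumerate traces; 4 have nonzero weight after conditioning:
  (Z=2, X=0, Y=1, W=1, U=0) weight 1/36
  (Z=2, X=0, Y=1, W=2, U=0) weight 1/36
  (Z=2, X=1, Y=0, W=1, U=1) weight 1/288
  (Z=2, X=1, Y=0, W=2, U=1) weight 1/288
Group by U:
  weight(U=0) = 1/18
  weight(U=1) = 1/144
Total weight = 1/18 + 1/144 = 1/16
P(U=0 | obs) = 1/18 / 1/16 = 8/9
P(U=1 | obs) = 1/144 / 1/16 = 1/9

P(U = 0 | obs) = 8/9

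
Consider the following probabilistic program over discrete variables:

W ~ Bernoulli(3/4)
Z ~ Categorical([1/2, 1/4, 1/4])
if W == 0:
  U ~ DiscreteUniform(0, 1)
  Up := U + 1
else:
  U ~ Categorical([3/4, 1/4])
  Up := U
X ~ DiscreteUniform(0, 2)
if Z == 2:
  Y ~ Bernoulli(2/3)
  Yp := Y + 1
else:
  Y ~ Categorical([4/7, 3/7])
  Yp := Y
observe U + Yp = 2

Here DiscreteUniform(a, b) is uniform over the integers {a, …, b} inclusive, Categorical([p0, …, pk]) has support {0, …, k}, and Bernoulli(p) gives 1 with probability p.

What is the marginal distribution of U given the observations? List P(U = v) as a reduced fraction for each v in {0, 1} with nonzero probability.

Enumerate traces; 24 have nonzero weight after conditioning:
  (W=0, Z=0, U=1, X=0, Y=1) weight 1/112
  (W=0, Z=0, U=1, X=1, Y=1) weight 1/112
  (W=0, Z=0, U=1, X=2, Y=1) weight 1/112
  (W=0, Z=1, U=1, X=0, Y=1) weight 1/224
  (W=0, Z=1, U=1, X=1, Y=1) weight 1/224
  (W=0, Z=1, U=1, X=2, Y=1) weight 1/224
  (W=0, Z=2, U=0, X=0, Y=1) weight 1/144
  (W=0, Z=2, U=0, X=1, Y=1) weight 1/144
  … 16 more
Group by U:
  weight(U=0) = 11/96
  weight(U=1) = 85/672
Total weight = 11/96 + 85/672 = 27/112
P(U=0 | obs) = 11/96 / 27/112 = 77/162
P(U=1 | obs) = 85/672 / 27/112 = 85/162

P(U=0) = 77/162, P(U=1) = 85/162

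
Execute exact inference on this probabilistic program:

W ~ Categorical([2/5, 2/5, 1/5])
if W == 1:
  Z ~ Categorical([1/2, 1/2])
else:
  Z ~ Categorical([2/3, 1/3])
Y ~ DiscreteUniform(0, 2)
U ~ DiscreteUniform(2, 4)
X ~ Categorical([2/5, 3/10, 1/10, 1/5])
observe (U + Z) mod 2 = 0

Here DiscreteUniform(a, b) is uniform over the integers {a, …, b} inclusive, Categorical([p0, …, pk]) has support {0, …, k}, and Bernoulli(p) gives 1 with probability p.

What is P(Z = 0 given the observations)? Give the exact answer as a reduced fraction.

P(Z = 0 | obs) = 3/4

Enumerate traces; 108 have nonzero weight after conditioning:
  (W=0, Z=0, Y=0, U=2, X=0) weight 8/675
  (W=0, Z=0, Y=0, U=2, X=1) weight 2/225
  (W=0, Z=0, Y=0, U=2, X=2) weight 2/675
  (W=0, Z=0, Y=0, U=2, X=3) weight 4/675
  (W=0, Z=0, Y=0, U=4, X=0) weight 8/675
  (W=0, Z=0, Y=0, U=4, X=1) weight 2/225
  (W=0, Z=0, Y=0, U=4, X=2) weight 2/675
  (W=0, Z=0, Y=0, U=4, X=3) weight 4/675
  (W=0, Z=1, Y=0, U=3, X=0) weight 4/675
  … 99 more
Group by Z:
  weight(Z=0) = 2/5
  weight(Z=1) = 2/15
Total weight = 2/5 + 2/15 = 8/15
P(Z=0 | obs) = 2/5 / 8/15 = 3/4
P(Z=1 | obs) = 2/15 / 8/15 = 1/4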